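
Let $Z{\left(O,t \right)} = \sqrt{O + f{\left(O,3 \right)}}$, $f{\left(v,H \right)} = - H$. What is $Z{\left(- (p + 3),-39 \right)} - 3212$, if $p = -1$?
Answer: $-3212 + i \sqrt{5} \approx -3212.0 + 2.2361 i$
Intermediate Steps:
$Z{\left(O,t \right)} = \sqrt{-3 + O}$ ($Z{\left(O,t \right)} = \sqrt{O - 3} = \sqrt{-3 + O}$)
$Z{\left(- (p + 3),-39 \right)} - 3212 = \sqrt{-3 - \left(-1 + 3\right)} - 3212 = \sqrt{-3 - 2} - 3212 = \sqrt{-5} - 3212 = i \sqrt{5} - 3212 = -3212 + i \sqrt{5}$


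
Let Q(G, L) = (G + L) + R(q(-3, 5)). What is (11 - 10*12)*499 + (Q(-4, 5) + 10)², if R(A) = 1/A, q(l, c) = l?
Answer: -488495/9 ≈ -54277.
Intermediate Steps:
Q(G, L) = -⅓ + G + L (Q(G, L) = (G + L) + 1/(-3) = (G + L) - ⅓ = -⅓ + G + L)
(11 - 10*12)*499 + (Q(-4, 5) + 10)² = (11 - 10*12)*499 + ((-⅓ - 4 + 5) + 10)² = (11 - 120)*499 + (⅔ + 10)² = -109*499 + (32/3)² = -54391 + 1024/9 = -488495/9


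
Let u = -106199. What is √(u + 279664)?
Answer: √173465 ≈ 416.49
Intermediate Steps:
√(u + 279664) = √(-106199 + 279664) = √173465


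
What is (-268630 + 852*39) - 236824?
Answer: -472226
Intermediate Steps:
(-268630 + 852*39) - 236824 = (-268630 + 33228) - 236824 = -235402 - 236824 = -472226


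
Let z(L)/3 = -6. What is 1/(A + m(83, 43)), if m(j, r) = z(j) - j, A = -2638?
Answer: -1/2739 ≈ -0.00036510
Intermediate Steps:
z(L) = -18 (z(L) = 3*(-6) = -18)
m(j, r) = -18 - j
1/(A + m(83, 43)) = 1/(-2638 + (-18 - 1*83)) = 1/(-2638 + (-18 - 83)) = 1/(-2638 - 101) = 1/(-2739) = -1/2739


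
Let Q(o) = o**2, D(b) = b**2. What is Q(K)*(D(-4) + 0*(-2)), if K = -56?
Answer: 50176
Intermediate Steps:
Q(K)*(D(-4) + 0*(-2)) = (-56)**2*((-4)**2 + 0*(-2)) = 3136*(16 + 0) = 3136*16 = 50176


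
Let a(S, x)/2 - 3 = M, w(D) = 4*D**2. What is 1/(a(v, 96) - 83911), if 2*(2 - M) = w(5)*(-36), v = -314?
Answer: -1/80301 ≈ -1.2453e-5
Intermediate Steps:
M = 1802 (M = 2 - 4*5**2*(-36)/2 = 2 - 4*25*(-36)/2 = 2 - 50*(-36) = 2 - 1/2*(-3600) = 2 + 1800 = 1802)
a(S, x) = 3610 (a(S, x) = 6 + 2*1802 = 6 + 3604 = 3610)
1/(a(v, 96) - 83911) = 1/(3610 - 83911) = 1/(-80301) = -1/80301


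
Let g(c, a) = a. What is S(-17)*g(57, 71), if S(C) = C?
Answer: -1207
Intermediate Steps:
S(-17)*g(57, 71) = -17*71 = -1207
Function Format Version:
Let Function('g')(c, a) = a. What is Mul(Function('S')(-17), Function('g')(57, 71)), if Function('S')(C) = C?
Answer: -1207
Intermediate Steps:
Mul(Function('S')(-17), Function('g')(57, 71)) = Mul(-17, 71) = -1207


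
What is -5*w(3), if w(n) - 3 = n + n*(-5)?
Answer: 45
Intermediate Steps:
w(n) = 3 - 4*n (w(n) = 3 + (n + n*(-5)) = 3 + (n - 5*n) = 3 - 4*n)
-5*w(3) = -5*(3 - 4*3) = -5*(3 - 12) = -5*(-9) = 45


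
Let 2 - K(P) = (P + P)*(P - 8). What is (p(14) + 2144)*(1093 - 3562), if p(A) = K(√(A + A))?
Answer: -5160210 - 79008*√7 ≈ -5.3692e+6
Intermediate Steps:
K(P) = 2 - 2*P*(-8 + P) (K(P) = 2 - (P + P)*(P - 8) = 2 - 2*P*(-8 + P))
p(A) = 2 - 4*A + 16*√2*√A (p(A) = 2 - 4*A + 16*√(A + A) = 2 - 2*2*A + 16*√(2*A) = 2 - 2*2*A + 16*(√2*√A) = 2 - 4*A + 16*√2*√A)
(p(14) + 2144)*(1093 - 3562) = ((2 - 4*14 + 16*√2*√14) + 2144)*(1093 - 3562) = ((2 - 56 + 32*√7) + 2144)*(-2469) = ((-54 + 32*√7) + 2144)*(-2469) = (2090 + 32*√7)*(-2469) = -5160210 - 79008*√7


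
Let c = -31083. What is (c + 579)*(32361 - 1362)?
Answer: -945593496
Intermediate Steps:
(c + 579)*(32361 - 1362) = (-31083 + 579)*(32361 - 1362) = -30504*30999 = -945593496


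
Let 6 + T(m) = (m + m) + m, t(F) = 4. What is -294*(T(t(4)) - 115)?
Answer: 32046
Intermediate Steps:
T(m) = -6 + 3*m (T(m) = -6 + ((m + m) + m) = -6 + (2*m + m) = -6 + 3*m)
-294*(T(t(4)) - 115) = -294*((-6 + 3*4) - 115) = -294*((-6 + 12) - 115) = -294*(6 - 115) = -294*(-109) = 32046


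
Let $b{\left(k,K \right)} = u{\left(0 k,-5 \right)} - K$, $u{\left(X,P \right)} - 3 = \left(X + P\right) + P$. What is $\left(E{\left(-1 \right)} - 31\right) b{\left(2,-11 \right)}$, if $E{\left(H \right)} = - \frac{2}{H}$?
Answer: $-116$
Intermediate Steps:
$u{\left(X,P \right)} = 3 + X + 2 P$ ($u{\left(X,P \right)} = 3 + \left(\left(X + P\right) + P\right) = 3 + \left(\left(P + X\right) + P\right) = 3 + \left(X + 2 P\right) = 3 + X + 2 P$)
$b{\left(k,K \right)} = -7 - K$ ($b{\left(k,K \right)} = \left(3 + 0 k + 2 \left(-5\right)\right) - K = \left(3 + 0 - 10\right) - K = -7 - K$)
$\left(E{\left(-1 \right)} - 31\right) b{\left(2,-11 \right)} = \left(- \frac{2}{-1} - 31\right) \left(-7 - -11\right) = \left(\left(-2\right) \left(-1\right) - 31\right) \left(-7 + 11\right) = \left(2 - 31\right) 4 = \left(-29\right) 4 = -116$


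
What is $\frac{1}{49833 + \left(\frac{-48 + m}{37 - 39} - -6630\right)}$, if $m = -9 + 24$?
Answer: $\frac{2}{112959} \approx 1.7706 \cdot 10^{-5}$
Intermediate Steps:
$m = 15$
$\frac{1}{49833 + \left(\frac{-48 + m}{37 - 39} - -6630\right)} = \frac{1}{49833 + \left(\frac{-48 + 15}{37 - 39} - -6630\right)} = \frac{1}{49833 + \left(- \frac{33}{-2} + 6630\right)} = \frac{1}{49833 + \left(\left(-33\right) \left(- \frac{1}{2}\right) + 6630\right)} = \frac{1}{49833 + \left(\frac{33}{2} + 6630\right)} = \frac{1}{49833 + \frac{13293}{2}} = \frac{1}{\frac{112959}{2}} = \frac{2}{112959}$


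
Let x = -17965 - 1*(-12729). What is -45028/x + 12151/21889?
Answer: 5353268/584749 ≈ 9.1548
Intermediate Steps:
x = -5236 (x = -17965 + 12729 = -5236)
-45028/x + 12151/21889 = -45028/(-5236) + 12151/21889 = -45028*(-1/5236) + 12151*(1/21889) = 11257/1309 + 12151/21889 = 5353268/584749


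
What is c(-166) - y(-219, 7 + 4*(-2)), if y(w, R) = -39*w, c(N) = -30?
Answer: -8571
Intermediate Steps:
c(-166) - y(-219, 7 + 4*(-2)) = -30 - (-39)*(-219) = -30 - 1*8541 = -30 - 8541 = -8571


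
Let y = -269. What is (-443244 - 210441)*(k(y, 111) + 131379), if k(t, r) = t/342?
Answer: -9790316290355/114 ≈ -8.5880e+10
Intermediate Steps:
k(t, r) = t/342 (k(t, r) = t*(1/342) = t/342)
(-443244 - 210441)*(k(y, 111) + 131379) = (-443244 - 210441)*((1/342)*(-269) + 131379) = -653685*(-269/342 + 131379) = -653685*44931349/342 = -9790316290355/114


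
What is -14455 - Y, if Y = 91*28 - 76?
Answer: -16927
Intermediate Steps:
Y = 2472 (Y = 2548 - 76 = 2472)
-14455 - Y = -14455 - 1*2472 = -14455 - 2472 = -16927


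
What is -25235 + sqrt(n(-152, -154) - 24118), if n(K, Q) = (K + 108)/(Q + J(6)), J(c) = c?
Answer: -25235 + I*sqrt(33017135)/37 ≈ -25235.0 + 155.3*I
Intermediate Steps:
n(K, Q) = (108 + K)/(6 + Q) (n(K, Q) = (K + 108)/(Q + 6) = (108 + K)/(6 + Q))
-25235 + sqrt(n(-152, -154) - 24118) = -25235 + sqrt((108 - 152)/(6 - 154) - 24118) = -25235 + sqrt(-44/(-148) - 24118) = -25235 + sqrt(-1/148*(-44) - 24118) = -25235 + sqrt(11/37 - 24118) = -25235 + sqrt(-892355/37) = -25235 + I*sqrt(33017135)/37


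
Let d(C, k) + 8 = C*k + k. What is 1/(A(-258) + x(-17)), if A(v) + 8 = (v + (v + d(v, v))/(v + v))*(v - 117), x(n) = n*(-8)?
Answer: 43/6229504 ≈ 6.9026e-6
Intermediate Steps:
x(n) = -8*n
d(C, k) = -8 + k + C*k (d(C, k) = -8 + (C*k + k) = -8 + (k + C*k) = -8 + k + C*k)
A(v) = -8 + (-117 + v)*(v + (-8 + v² + 2*v)/(2*v)) (A(v) = -8 + (v + (v + (-8 + v + v*v))/(v + v))*(v - 117) = -8 + (v + (v + (-8 + v + v²))/((2*v)))*(-117 + v) = -8 + (v + (-8 + v² + 2*v)*(1/(2*v)))*(-117 + v) = -8 + (v + (-8 + v² + 2*v)/(2*v))*(-117 + v) = -8 + (-117 + v)*(v + (-8 + v² + 2*v)/(2*v)))
1/(A(-258) + x(-17)) = 1/((-129 + 468/(-258) - 349/2*(-258) + (3/2)*(-258)²) - 8*(-17)) = 1/((-129 + 468*(-1/258) + 45021 + (3/2)*66564) + 136) = 1/((-129 - 78/43 + 45021 + 99846) + 136) = 1/(6223656/43 + 136) = 1/(6229504/43) = 43/6229504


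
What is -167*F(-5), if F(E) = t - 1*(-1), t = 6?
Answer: -1169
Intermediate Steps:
F(E) = 7 (F(E) = 6 - 1*(-1) = 6 + 1 = 7)
-167*F(-5) = -167*7 = -1169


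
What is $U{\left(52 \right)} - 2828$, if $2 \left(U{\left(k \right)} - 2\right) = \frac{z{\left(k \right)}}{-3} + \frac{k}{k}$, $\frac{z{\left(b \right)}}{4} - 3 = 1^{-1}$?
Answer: $- \frac{16969}{6} \approx -2828.2$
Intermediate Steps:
$z{\left(b \right)} = 16$ ($z{\left(b \right)} = 12 + \frac{4}{1} = 12 + 4 \cdot 1 = 12 + 4 = 16$)
$U{\left(k \right)} = - \frac{1}{6}$ ($U{\left(k \right)} = 2 + \frac{\frac{16}{-3} + \frac{k}{k}}{2} = 2 + \frac{16 \left(- \frac{1}{3}\right) + 1}{2} = 2 + \frac{- \frac{16}{3} + 1}{2} = 2 + \frac{1}{2} \left(- \frac{13}{3}\right) = 2 - \frac{13}{6} = - \frac{1}{6}$)
$U{\left(52 \right)} - 2828 = - \frac{1}{6} - 2828 = - \frac{16969}{6}$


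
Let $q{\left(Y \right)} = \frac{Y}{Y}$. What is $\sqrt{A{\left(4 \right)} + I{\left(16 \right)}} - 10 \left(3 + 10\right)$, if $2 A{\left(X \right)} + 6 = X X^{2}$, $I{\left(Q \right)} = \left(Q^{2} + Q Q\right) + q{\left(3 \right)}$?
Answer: $-130 + \sqrt{542} \approx -106.72$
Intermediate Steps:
$q{\left(Y \right)} = 1$
$I{\left(Q \right)} = 1 + 2 Q^{2}$ ($I{\left(Q \right)} = \left(Q^{2} + Q Q\right) + 1 = \left(Q^{2} + Q^{2}\right) + 1 = 2 Q^{2} + 1 = 1 + 2 Q^{2}$)
$A{\left(X \right)} = -3 + \frac{X^{3}}{2}$ ($A{\left(X \right)} = -3 + \frac{X X^{2}}{2} = -3 + \frac{X^{3}}{2}$)
$\sqrt{A{\left(4 \right)} + I{\left(16 \right)}} - 10 \left(3 + 10\right) = \sqrt{\left(-3 + \frac{4^{3}}{2}\right) + \left(1 + 2 \cdot 16^{2}\right)} - 10 \left(3 + 10\right) = \sqrt{\left(-3 + \frac{1}{2} \cdot 64\right) + \left(1 + 2 \cdot 256\right)} - 10 \cdot 13 = \sqrt{\left(-3 + 32\right) + \left(1 + 512\right)} - 130 = \sqrt{29 + 513} - 130 = \sqrt{542} - 130 = -130 + \sqrt{542}$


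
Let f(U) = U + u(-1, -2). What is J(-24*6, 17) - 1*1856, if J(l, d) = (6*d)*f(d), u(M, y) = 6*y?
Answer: -1346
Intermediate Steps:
f(U) = -12 + U (f(U) = U + 6*(-2) = U - 12 = -12 + U)
J(l, d) = 6*d*(-12 + d) (J(l, d) = (6*d)*(-12 + d) = 6*d*(-12 + d))
J(-24*6, 17) - 1*1856 = 6*17*(-12 + 17) - 1*1856 = 6*17*5 - 1856 = 510 - 1856 = -1346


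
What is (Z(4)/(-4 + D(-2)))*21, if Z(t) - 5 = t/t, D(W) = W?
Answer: -21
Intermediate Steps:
Z(t) = 6 (Z(t) = 5 + t/t = 5 + 1 = 6)
(Z(4)/(-4 + D(-2)))*21 = (6/(-4 - 2))*21 = (6/(-6))*21 = (6*(-1/6))*21 = -1*21 = -21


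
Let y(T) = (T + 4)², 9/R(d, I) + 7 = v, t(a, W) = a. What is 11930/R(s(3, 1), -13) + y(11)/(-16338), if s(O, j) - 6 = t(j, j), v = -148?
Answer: -10070471575/49014 ≈ -2.0546e+5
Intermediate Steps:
s(O, j) = 6 + j
R(d, I) = -9/155 (R(d, I) = 9/(-7 - 148) = 9/(-155) = 9*(-1/155) = -9/155)
y(T) = (4 + T)²
11930/R(s(3, 1), -13) + y(11)/(-16338) = 11930/(-9/155) + (4 + 11)²/(-16338) = 11930*(-155/9) + 15²*(-1/16338) = -1849150/9 + 225*(-1/16338) = -1849150/9 - 75/5446 = -10070471575/49014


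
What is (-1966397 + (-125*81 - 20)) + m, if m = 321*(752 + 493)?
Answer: -1576897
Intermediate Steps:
m = 399645 (m = 321*1245 = 399645)
(-1966397 + (-125*81 - 20)) + m = (-1966397 + (-125*81 - 20)) + 399645 = (-1966397 + (-10125 - 20)) + 399645 = (-1966397 - 10145) + 399645 = -1976542 + 399645 = -1576897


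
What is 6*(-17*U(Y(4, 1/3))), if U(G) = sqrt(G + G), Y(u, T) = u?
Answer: -204*sqrt(2) ≈ -288.50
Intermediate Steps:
U(G) = sqrt(2)*sqrt(G) (U(G) = sqrt(2*G) = sqrt(2)*sqrt(G))
6*(-17*U(Y(4, 1/3))) = 6*(-17*sqrt(2)*sqrt(4)) = 6*(-17*sqrt(2)*2) = 6*(-34*sqrt(2)) = -204*sqrt(2)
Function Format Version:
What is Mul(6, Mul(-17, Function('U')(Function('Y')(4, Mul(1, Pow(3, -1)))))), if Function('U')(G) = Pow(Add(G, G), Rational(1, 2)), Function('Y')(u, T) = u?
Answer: Mul(-204, Pow(2, Rational(1, 2))) ≈ -288.50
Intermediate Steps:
Function('U')(G) = Mul(Pow(2, Rational(1, 2)), Pow(G, Rational(1, 2))) (Function('U')(G) = Pow(Mul(2, G), Rational(1, 2)) = Mul(Pow(2, Rational(1, 2)), Pow(G, Rational(1, 2))))
Mul(6, Mul(-17, Function('U')(Function('Y')(4, Mul(1, Pow(3, -1)))))) = Mul(6, Mul(-17, Mul(Pow(2, Rational(1, 2)), Pow(4, Rational(1, 2))))) = Mul(6, Mul(-17, Mul(Pow(2, Rational(1, 2)), 2))) = Mul(6, Mul(-17, Mul(2, Pow(2, Rational(1, 2))))) = Mul(6, Mul(-34, Pow(2, Rational(1, 2)))) = Mul(-204, Pow(2, Rational(1, 2)))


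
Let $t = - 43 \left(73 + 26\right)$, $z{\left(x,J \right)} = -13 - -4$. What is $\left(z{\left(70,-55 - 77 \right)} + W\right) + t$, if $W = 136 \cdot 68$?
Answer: $4982$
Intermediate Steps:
$z{\left(x,J \right)} = -9$ ($z{\left(x,J \right)} = -13 + 4 = -9$)
$W = 9248$
$t = -4257$ ($t = \left(-43\right) 99 = -4257$)
$\left(z{\left(70,-55 - 77 \right)} + W\right) + t = \left(-9 + 9248\right) - 4257 = 9239 - 4257 = 4982$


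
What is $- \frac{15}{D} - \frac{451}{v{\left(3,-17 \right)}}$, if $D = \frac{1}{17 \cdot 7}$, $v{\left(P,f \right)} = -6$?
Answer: $- \frac{10259}{6} \approx -1709.8$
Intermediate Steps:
$D = \frac{1}{119} \approx 0.0084034$
$- \frac{15}{D} - \frac{451}{v{\left(3,-17 \right)}} = - 15 \frac{1}{\frac{1}{119}} - \frac{451}{-6} = \left(-15\right) 119 - - \frac{451}{6} = -1785 + \frac{451}{6} = - \frac{10259}{6}$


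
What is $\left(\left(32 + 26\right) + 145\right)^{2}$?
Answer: $41209$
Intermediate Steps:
$\left(\left(32 + 26\right) + 145\right)^{2} = \left(58 + 145\right)^{2} = 203^{2} = 41209$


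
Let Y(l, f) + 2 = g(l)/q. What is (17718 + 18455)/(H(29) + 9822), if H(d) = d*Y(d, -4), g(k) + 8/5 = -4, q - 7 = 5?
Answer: 542595/146257 ≈ 3.7099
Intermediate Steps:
q = 12 (q = 7 + 5 = 12)
g(k) = -28/5 (g(k) = -8/5 - 4 = -28/5)
Y(l, f) = -37/15 (Y(l, f) = -2 - 28/5/12 = -2 - 28/5*1/12 = -2 - 7/15 = -37/15)
H(d) = -37*d/15 (H(d) = d*(-37/15) = -37*d/15)
(17718 + 18455)/(H(29) + 9822) = (17718 + 18455)/(-37/15*29 + 9822) = 36173/(-1073/15 + 9822) = 36173/(146257/15) = 36173*(15/146257) = 542595/146257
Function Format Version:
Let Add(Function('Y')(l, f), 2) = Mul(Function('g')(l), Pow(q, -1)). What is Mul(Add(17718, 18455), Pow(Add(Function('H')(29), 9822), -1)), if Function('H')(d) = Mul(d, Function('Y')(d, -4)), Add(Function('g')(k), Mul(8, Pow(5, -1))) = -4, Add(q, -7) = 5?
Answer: Rational(542595, 146257) ≈ 3.7099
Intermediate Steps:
q = 12 (q = Add(7, 5) = 12)
Function('g')(k) = Rational(-28, 5) (Function('g')(k) = Add(Rational(-8, 5), -4) = Rational(-28, 5))
Function('Y')(l, f) = Rational(-37, 15) (Function('Y')(l, f) = Add(-2, Mul(Rational(-28, 5), Pow(12, -1))) = Add(-2, Mul(Rational(-28, 5), Rational(1, 12))) = Add(-2, Rational(-7, 15)) = Rational(-37, 15))
Function('H')(d) = Mul(Rational(-37, 15), d) (Function('H')(d) = Mul(d, Rational(-37, 15)) = Mul(Rational(-37, 15), d))
Mul(Add(17718, 18455), Pow(Add(Function('H')(29), 9822), -1)) = Mul(Add(17718, 18455), Pow(Add(Mul(Rational(-37, 15), 29), 9822), -1)) = Mul(36173, Pow(Add(Rational(-1073, 15), 9822), -1)) = Mul(36173, Pow(Rational(146257, 15), -1)) = Mul(36173, Rational(15, 146257)) = Rational(542595, 146257)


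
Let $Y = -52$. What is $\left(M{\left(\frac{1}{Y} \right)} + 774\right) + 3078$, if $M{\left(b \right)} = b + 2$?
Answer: $\frac{200407}{52} \approx 3854.0$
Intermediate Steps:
$M{\left(b \right)} = 2 + b$
$\left(M{\left(\frac{1}{Y} \right)} + 774\right) + 3078 = \left(\left(2 + \frac{1}{-52}\right) + 774\right) + 3078 = \left(\left(2 - \frac{1}{52}\right) + 774\right) + 3078 = \left(\frac{103}{52} + 774\right) + 3078 = \frac{40351}{52} + 3078 = \frac{200407}{52}$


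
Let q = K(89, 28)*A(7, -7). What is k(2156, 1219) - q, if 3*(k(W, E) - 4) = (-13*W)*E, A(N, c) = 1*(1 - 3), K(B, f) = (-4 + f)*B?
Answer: -34153304/3 ≈ -1.1384e+7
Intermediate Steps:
K(B, f) = B*(-4 + f)
A(N, c) = -2 (A(N, c) = 1*(-2) = -2)
k(W, E) = 4 - 13*E*W/3 (k(W, E) = 4 + ((-13*W)*E)/3 = 4 + (-13*E*W)/3 = 4 - 13*E*W/3)
q = -4272 (q = (89*(-4 + 28))*(-2) = (89*24)*(-2) = 2136*(-2) = -4272)
k(2156, 1219) - q = (4 - 13/3*1219*2156) - 1*(-4272) = (4 - 34166132/3) + 4272 = -34166120/3 + 4272 = -34153304/3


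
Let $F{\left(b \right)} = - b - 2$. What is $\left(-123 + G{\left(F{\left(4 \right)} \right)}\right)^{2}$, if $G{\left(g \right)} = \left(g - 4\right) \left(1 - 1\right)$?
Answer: $15129$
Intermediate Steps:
$F{\left(b \right)} = -2 - b$
$G{\left(g \right)} = 0$ ($G{\left(g \right)} = \left(-4 + g\right) 0 = 0$)
$\left(-123 + G{\left(F{\left(4 \right)} \right)}\right)^{2} = \left(-123 + 0\right)^{2} = \left(-123\right)^{2} = 15129$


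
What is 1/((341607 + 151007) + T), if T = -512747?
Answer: -1/20133 ≈ -4.9670e-5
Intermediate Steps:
1/((341607 + 151007) + T) = 1/((341607 + 151007) - 512747) = 1/(492614 - 512747) = 1/(-20133) = -1/20133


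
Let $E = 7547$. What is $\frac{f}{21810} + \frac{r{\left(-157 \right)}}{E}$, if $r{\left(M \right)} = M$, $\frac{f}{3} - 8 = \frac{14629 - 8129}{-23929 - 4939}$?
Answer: $- \frac{7813941913}{395972901730} \approx -0.019734$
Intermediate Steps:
$f = \frac{168333}{7217}$ ($f = 24 + 3 \frac{14629 - 8129}{-23929 - 4939} = 24 + 3 \frac{6500}{-28868} = 24 + 3 \cdot 6500 \left(- \frac{1}{28868}\right) = 24 + 3 \left(- \frac{1625}{7217}\right) = 24 - \frac{4875}{7217} = \frac{168333}{7217} \approx 23.325$)
$\frac{f}{21810} + \frac{r{\left(-157 \right)}}{E} = \frac{168333}{7217 \cdot 21810} - \frac{157}{7547} = \frac{168333}{7217} \cdot \frac{1}{21810} - \frac{157}{7547} = \frac{56111}{52467590} - \frac{157}{7547} = - \frac{7813941913}{395972901730}$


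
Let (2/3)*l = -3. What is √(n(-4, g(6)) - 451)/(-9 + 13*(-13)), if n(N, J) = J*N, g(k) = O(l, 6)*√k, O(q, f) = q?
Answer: -I*√(451 - 18*√6)/178 ≈ -0.11333*I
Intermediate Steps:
l = -9/2 (l = (3/2)*(-3) = -9/2 ≈ -4.5000)
g(k) = -9*√k/2
√(n(-4, g(6)) - 451)/(-9 + 13*(-13)) = √(-9*√6/2*(-4) - 451)/(-9 + 13*(-13)) = √(18*√6 - 451)/(-9 - 169) = √(-451 + 18*√6)/(-178) = √(-451 + 18*√6)*(-1/178) = -√(-451 + 18*√6)/178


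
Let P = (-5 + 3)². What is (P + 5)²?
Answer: 81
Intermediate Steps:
P = 4 (P = (-2)² = 4)
(P + 5)² = (4 + 5)² = 9² = 81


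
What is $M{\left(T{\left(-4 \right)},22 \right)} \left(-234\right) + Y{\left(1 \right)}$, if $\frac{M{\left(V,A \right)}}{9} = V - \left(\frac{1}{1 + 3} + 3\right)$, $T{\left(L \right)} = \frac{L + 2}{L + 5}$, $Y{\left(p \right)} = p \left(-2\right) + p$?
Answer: $\frac{22111}{2} \approx 11056.0$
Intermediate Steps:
$Y{\left(p \right)} = - p$ ($Y{\left(p \right)} = - 2 p + p = - p$)
$T{\left(L \right)} = \frac{2 + L}{5 + L}$
$M{\left(V,A \right)} = - \frac{117}{4} + 9 V$ ($M{\left(V,A \right)} = 9 \left(V - \left(\frac{1}{1 + 3} + 3\right)\right) = 9 \left(V - \left(\frac{1}{4} + 3\right)\right) = 9 \left(V - \frac{13}{4}\right) = 9 \left(- \frac{13}{4} + V\right) = - \frac{117}{4} + 9 V$)
$M{\left(T{\left(-4 \right)},22 \right)} \left(-234\right) + Y{\left(1 \right)} = \left(- \frac{117}{4} + 9 \frac{2 - 4}{5 - 4}\right) \left(-234\right) - 1 = \left(- \frac{117}{4} + 9 \cdot 1^{-1} \left(-2\right)\right) \left(-234\right) - 1 = \left(- \frac{117}{4} + 9 \cdot 1 \left(-2\right)\right) \left(-234\right) - 1 = \left(- \frac{117}{4} + 9 \left(-2\right)\right) \left(-234\right) - 1 = \left(- \frac{117}{4} - 18\right) \left(-234\right) - 1 = \left(- \frac{189}{4}\right) \left(-234\right) - 1 = \frac{22113}{2} - 1 = \frac{22111}{2}$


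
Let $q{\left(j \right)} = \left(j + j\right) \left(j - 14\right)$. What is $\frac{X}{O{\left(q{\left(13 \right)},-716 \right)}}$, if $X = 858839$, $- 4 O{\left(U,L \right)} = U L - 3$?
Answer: $- \frac{3435356}{18613} \approx -184.57$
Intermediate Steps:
$q{\left(j \right)} = 2 j \left(-14 + j\right)$
$O{\left(U,L \right)} = \frac{3}{4} - \frac{L U}{4}$ ($O{\left(U,L \right)} = - \frac{U L - 3}{4} = - \frac{L U - 3}{4} = - \frac{-3 + L U}{4} = \frac{3}{4} - \frac{L U}{4}$)
$\frac{X}{O{\left(q{\left(13 \right)},-716 \right)}} = \frac{858839}{\frac{3}{4} - - 179 \cdot 2 \cdot 13 \left(-14 + 13\right)} = \frac{858839}{\frac{3}{4} - - 179 \cdot 2 \cdot 13 \left(-1\right)} = \frac{858839}{\frac{3}{4} - \left(-179\right) \left(-26\right)} = \frac{858839}{\frac{3}{4} - 4654} = \frac{858839}{- \frac{18613}{4}} = 858839 \left(- \frac{4}{18613}\right) = - \frac{3435356}{18613}$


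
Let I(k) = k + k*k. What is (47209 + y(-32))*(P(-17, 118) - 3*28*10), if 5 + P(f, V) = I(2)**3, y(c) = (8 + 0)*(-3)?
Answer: -29679365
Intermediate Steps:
I(k) = k + k**2
y(c) = -24 (y(c) = 8*(-3) = -24)
P(f, V) = 211 (P(f, V) = -5 + (2*(1 + 2))**3 = -5 + (2*3)**3 = -5 + 6**3 = -5 + 216 = 211)
(47209 + y(-32))*(P(-17, 118) - 3*28*10) = (47209 - 24)*(211 - 3*28*10) = 47185*(211 - 84*10) = 47185*(211 - 840) = 47185*(-629) = -29679365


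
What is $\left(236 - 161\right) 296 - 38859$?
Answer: $-16659$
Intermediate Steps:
$\left(236 - 161\right) 296 - 38859 = 75 \cdot 296 - 38859 = 22200 - 38859 = -16659$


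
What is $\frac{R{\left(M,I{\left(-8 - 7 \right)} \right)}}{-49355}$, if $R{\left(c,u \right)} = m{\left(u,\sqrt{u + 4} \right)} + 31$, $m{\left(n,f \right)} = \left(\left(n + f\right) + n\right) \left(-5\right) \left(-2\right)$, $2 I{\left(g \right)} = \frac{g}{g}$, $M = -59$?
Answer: $- \frac{41}{49355} - \frac{3 \sqrt{2}}{9871} \approx -0.0012605$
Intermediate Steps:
$I{\left(g \right)} = \frac{1}{2}$ ($I{\left(g \right)} = \frac{g \frac{1}{g}}{2} = \frac{1}{2} \cdot 1 = \frac{1}{2}$)
$m{\left(n,f \right)} = 10 f + 20 n$ ($m{\left(n,f \right)} = \left(\left(f + n\right) + n\right) \left(-5\right) \left(-2\right) = \left(f + 2 n\right) \left(-5\right) \left(-2\right) = \left(- 10 n - 5 f\right) \left(-2\right) = 10 f + 20 n$)
$R{\left(c,u \right)} = 31 + 10 \sqrt{4 + u} + 20 u$ ($R{\left(c,u \right)} = \left(10 \sqrt{u + 4} + 20 u\right) + 31 = \left(10 \sqrt{4 + u} + 20 u\right) + 31 = 31 + 10 \sqrt{4 + u} + 20 u$)
$\frac{R{\left(M,I{\left(-8 - 7 \right)} \right)}}{-49355} = \frac{31 + 10 \sqrt{4 + \frac{1}{2}} + 20 \cdot \frac{1}{2}}{-49355} = \left(31 + 10 \sqrt{\frac{9}{2}} + 10\right) \left(- \frac{1}{49355}\right) = \left(31 + 10 \frac{3 \sqrt{2}}{2} + 10\right) \left(- \frac{1}{49355}\right) = \left(31 + 15 \sqrt{2} + 10\right) \left(- \frac{1}{49355}\right) = \left(41 + 15 \sqrt{2}\right) \left(- \frac{1}{49355}\right) = - \frac{41}{49355} - \frac{3 \sqrt{2}}{9871}$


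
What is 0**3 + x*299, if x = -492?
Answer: -147108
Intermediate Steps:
0**3 + x*299 = 0**3 - 492*299 = 0 - 147108 = -147108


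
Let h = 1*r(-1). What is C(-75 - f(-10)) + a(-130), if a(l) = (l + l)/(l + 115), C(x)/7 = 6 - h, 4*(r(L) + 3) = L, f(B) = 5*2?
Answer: 985/12 ≈ 82.083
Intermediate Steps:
f(B) = 10
r(L) = -3 + L/4
h = -13/4 (h = 1*(-3 + (¼)*(-1)) = 1*(-3 - ¼) = 1*(-13/4) = -13/4 ≈ -3.2500)
C(x) = 259/4 (C(x) = 7*(6 - 1*(-13/4)) = 7*(6 + 13/4) = 7*(37/4) = 259/4)
a(l) = 2*l/(115 + l) (a(l) = (2*l)/(115 + l) = 2*l/(115 + l))
C(-75 - f(-10)) + a(-130) = 259/4 + 2*(-130)/(115 - 130) = 259/4 + 2*(-130)/(-15) = 259/4 + 2*(-130)*(-1/15) = 259/4 + 52/3 = 985/12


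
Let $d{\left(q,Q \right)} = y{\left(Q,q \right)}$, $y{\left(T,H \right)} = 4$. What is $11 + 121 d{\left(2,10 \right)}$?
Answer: $495$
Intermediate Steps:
$d{\left(q,Q \right)} = 4$
$11 + 121 d{\left(2,10 \right)} = 11 + 121 \cdot 4 = 11 + 484 = 495$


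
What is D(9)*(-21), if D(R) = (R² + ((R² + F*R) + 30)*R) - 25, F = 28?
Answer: -69783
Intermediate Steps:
D(R) = -25 + R² + R*(30 + R² + 28*R) (D(R) = (R² + ((R² + 28*R) + 30)*R) - 25 = (R² + (30 + R² + 28*R)*R) - 25 = (R² + R*(30 + R² + 28*R)) - 25 = -25 + R² + R*(30 + R² + 28*R))
D(9)*(-21) = (-25 + 9³ + 29*9² + 30*9)*(-21) = (-25 + 729 + 29*81 + 270)*(-21) = (-25 + 729 + 2349 + 270)*(-21) = 3323*(-21) = -69783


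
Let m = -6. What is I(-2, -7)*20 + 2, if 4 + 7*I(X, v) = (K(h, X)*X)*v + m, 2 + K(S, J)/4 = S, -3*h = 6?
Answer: -4666/7 ≈ -666.57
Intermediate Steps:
h = -2 (h = -1/3*6 = -2)
K(S, J) = -8 + 4*S
I(X, v) = -10/7 - 16*X*v/7 (I(X, v) = -4/7 + (((-8 + 4*(-2))*X)*v - 6)/7 = -4/7 + (((-8 - 8)*X)*v - 6)/7 = -4/7 + ((-16*X)*v - 6)/7 = -4/7 + (-16*X*v - 6)/7 = -4/7 + (-6 - 16*X*v)/7 = -4/7 + (-6/7 - 16*X*v/7) = -10/7 - 16*X*v/7)
I(-2, -7)*20 + 2 = (-10/7 - 16/7*(-2)*(-7))*20 + 2 = (-10/7 - 32)*20 + 2 = -234/7*20 + 2 = -4680/7 + 2 = -4666/7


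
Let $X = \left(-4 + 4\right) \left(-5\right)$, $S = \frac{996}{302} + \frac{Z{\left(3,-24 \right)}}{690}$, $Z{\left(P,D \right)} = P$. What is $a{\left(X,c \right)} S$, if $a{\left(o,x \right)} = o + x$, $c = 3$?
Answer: $\frac{344073}{34730} \approx 9.9071$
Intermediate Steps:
$S = \frac{114691}{34730}$ ($S = \frac{996}{302} + \frac{3}{690} = 996 \cdot \frac{1}{302} + 3 \cdot \frac{1}{690} = \frac{498}{151} + \frac{1}{230} = \frac{114691}{34730} \approx 3.3024$)
$X = 0$ ($X = 0 \left(-5\right) = 0$)
$a{\left(X,c \right)} S = \left(0 + 3\right) \frac{114691}{34730} = 3 \cdot \frac{114691}{34730} = \frac{344073}{34730}$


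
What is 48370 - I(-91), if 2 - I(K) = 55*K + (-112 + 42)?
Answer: 43293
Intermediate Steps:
I(K) = 72 - 55*K (I(K) = 2 - (55*K + (-112 + 42)) = 2 - (55*K - 70) = 2 - (-70 + 55*K) = 2 + (70 - 55*K) = 72 - 55*K)
48370 - I(-91) = 48370 - (72 - 55*(-91)) = 48370 - (72 + 5005) = 48370 - 1*5077 = 48370 - 5077 = 43293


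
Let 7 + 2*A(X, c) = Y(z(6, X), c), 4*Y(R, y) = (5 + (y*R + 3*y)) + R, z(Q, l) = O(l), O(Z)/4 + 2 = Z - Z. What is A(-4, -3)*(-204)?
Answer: 408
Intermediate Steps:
O(Z) = -8 (O(Z) = -8 + 4*(Z - Z) = -8 + 4*0 = -8 + 0 = -8)
z(Q, l) = -8
Y(R, y) = 5/4 + R/4 + 3*y/4 + R*y/4 (Y(R, y) = ((5 + (y*R + 3*y)) + R)/4 = ((5 + (R*y + 3*y)) + R)/4 = ((5 + (3*y + R*y)) + R)/4 = ((5 + 3*y + R*y) + R)/4 = (5 + R + 3*y + R*y)/4 = 5/4 + R/4 + 3*y/4 + R*y/4)
A(X, c) = -31/8 - 5*c/8 (A(X, c) = -7/2 + (5/4 + (1/4)*(-8) + 3*c/4 + (1/4)*(-8)*c)/2 = -7/2 + (5/4 - 2 + 3*c/4 - 2*c)/2 = -7/2 + (-3/4 - 5*c/4)/2 = -7/2 + (-3/8 - 5*c/8) = -31/8 - 5*c/8)
A(-4, -3)*(-204) = (-31/8 - 5/8*(-3))*(-204) = (-31/8 + 15/8)*(-204) = -2*(-204) = 408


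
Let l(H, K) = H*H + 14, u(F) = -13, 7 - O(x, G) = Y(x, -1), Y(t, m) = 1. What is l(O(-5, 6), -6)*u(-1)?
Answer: -650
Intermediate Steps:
O(x, G) = 6 (O(x, G) = 7 - 1*1 = 7 - 1 = 6)
l(H, K) = 14 + H² (l(H, K) = H² + 14 = 14 + H²)
l(O(-5, 6), -6)*u(-1) = (14 + 6²)*(-13) = (14 + 36)*(-13) = 50*(-13) = -650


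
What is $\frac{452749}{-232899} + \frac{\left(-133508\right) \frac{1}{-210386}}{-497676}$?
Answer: $- \frac{1316796969002521}{677374209825874} \approx -1.944$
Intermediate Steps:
$\frac{452749}{-232899} + \frac{\left(-133508\right) \frac{1}{-210386}}{-497676} = 452749 \left(- \frac{1}{232899}\right) + \left(-133508\right) \left(- \frac{1}{210386}\right) \left(- \frac{1}{497676}\right) = - \frac{452749}{232899} + \frac{66754}{105193} \left(- \frac{1}{497676}\right) = - \frac{452749}{232899} - \frac{33377}{26176015734} = - \frac{1316796969002521}{677374209825874}$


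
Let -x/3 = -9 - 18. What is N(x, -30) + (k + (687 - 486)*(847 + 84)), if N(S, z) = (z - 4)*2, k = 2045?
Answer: 189108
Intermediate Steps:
x = 81 (x = -3*(-9 - 18) = -3*(-27) = 81)
N(S, z) = -8 + 2*z (N(S, z) = (-4 + z)*2 = -8 + 2*z)
N(x, -30) + (k + (687 - 486)*(847 + 84)) = (-8 + 2*(-30)) + (2045 + (687 - 486)*(847 + 84)) = (-8 - 60) + (2045 + 201*931) = -68 + (2045 + 187131) = -68 + 189176 = 189108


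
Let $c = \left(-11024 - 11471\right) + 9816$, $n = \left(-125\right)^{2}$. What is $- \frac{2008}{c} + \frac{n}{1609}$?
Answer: $\frac{201340247}{20400511} \approx 9.8694$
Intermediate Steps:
$n = 15625$
$c = -12679$ ($c = -22495 + 9816 = -12679$)
$- \frac{2008}{c} + \frac{n}{1609} = - \frac{2008}{-12679} + \frac{15625}{1609} = \left(-2008\right) \left(- \frac{1}{12679}\right) + 15625 \cdot \frac{1}{1609} = \frac{2008}{12679} + \frac{15625}{1609} = \frac{201340247}{20400511}$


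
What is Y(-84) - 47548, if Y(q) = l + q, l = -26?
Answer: -47658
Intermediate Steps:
Y(q) = -26 + q
Y(-84) - 47548 = (-26 - 84) - 47548 = -110 - 47548 = -47658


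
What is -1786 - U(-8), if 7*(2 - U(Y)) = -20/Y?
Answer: -25027/14 ≈ -1787.6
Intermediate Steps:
U(Y) = 2 + 20/(7*Y) (U(Y) = 2 - (-20)/(7*Y) = 2 + 20/(7*Y))
-1786 - U(-8) = -1786 - (2 + (20/7)/(-8)) = -1786 - (2 + (20/7)*(-⅛)) = -1786 - (2 - 5/14) = -1786 - 1*23/14 = -1786 - 23/14 = -25027/14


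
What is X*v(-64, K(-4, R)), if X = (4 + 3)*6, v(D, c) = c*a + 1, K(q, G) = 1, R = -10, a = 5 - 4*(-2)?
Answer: 588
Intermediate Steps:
a = 13 (a = 5 + 8 = 13)
v(D, c) = 1 + 13*c (v(D, c) = c*13 + 1 = 13*c + 1 = 1 + 13*c)
X = 42 (X = 7*6 = 42)
X*v(-64, K(-4, R)) = 42*(1 + 13*1) = 42*(1 + 13) = 42*14 = 588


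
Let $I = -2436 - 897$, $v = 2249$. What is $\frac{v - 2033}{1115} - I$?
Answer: $\frac{3716511}{1115} \approx 3333.2$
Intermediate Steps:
$I = -3333$ ($I = -2436 - 897 = -3333$)
$\frac{v - 2033}{1115} - I = \frac{2249 - 2033}{1115} - -3333 = 216 \cdot \frac{1}{1115} + 3333 = \frac{216}{1115} + 3333 = \frac{3716511}{1115}$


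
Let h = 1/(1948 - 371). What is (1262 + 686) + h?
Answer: 3071997/1577 ≈ 1948.0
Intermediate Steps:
h = 1/1577 ≈ 0.00063412
(1262 + 686) + h = (1262 + 686) + 1/1577 = 1948 + 1/1577 = 3071997/1577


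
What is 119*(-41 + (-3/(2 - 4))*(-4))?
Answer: -5593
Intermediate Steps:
119*(-41 + (-3/(2 - 4))*(-4)) = 119*(-41 + (-3/(-2))*(-4)) = 119*(-41 - ½*(-3)*(-4)) = 119*(-41 + (3/2)*(-4)) = 119*(-41 - 6) = 119*(-47) = -5593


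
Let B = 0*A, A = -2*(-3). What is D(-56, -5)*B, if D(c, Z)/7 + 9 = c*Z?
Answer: 0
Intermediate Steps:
D(c, Z) = -63 + 7*Z*c (D(c, Z) = -63 + 7*(c*Z) = -63 + 7*(Z*c) = -63 + 7*Z*c)
A = 6
B = 0 (B = 0*6 = 0)
D(-56, -5)*B = (-63 + 7*(-5)*(-56))*0 = (-63 + 1960)*0 = 1897*0 = 0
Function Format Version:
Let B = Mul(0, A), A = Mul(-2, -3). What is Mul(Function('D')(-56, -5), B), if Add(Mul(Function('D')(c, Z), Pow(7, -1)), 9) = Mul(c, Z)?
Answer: 0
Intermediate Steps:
Function('D')(c, Z) = Add(-63, Mul(7, Z, c)) (Function('D')(c, Z) = Add(-63, Mul(7, Mul(c, Z))) = Add(-63, Mul(7, Mul(Z, c))) = Add(-63, Mul(7, Z, c)))
A = 6
B = 0 (B = Mul(0, 6) = 0)
Mul(Function('D')(-56, -5), B) = Mul(Add(-63, Mul(7, -5, -56)), 0) = Mul(Add(-63, 1960), 0) = Mul(1897, 0) = 0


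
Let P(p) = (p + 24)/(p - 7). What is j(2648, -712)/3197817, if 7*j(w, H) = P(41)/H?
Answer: -65/541889277552 ≈ -1.1995e-10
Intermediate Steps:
P(p) = (24 + p)/(-7 + p)
j(w, H) = 65/(238*H) (j(w, H) = (((24 + 41)/(-7 + 41))/H)/7 = ((65/34)/H)/7 = (((1/34)*65)/H)/7 = (65/(34*H))/7 = 65/(238*H))
j(2648, -712)/3197817 = ((65/238)/(-712))/3197817 = ((65/238)*(-1/712))*(1/3197817) = -65/169456*1/3197817 = -65/541889277552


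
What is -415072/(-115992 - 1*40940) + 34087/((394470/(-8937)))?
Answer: -441141924221/573194130 ≈ -769.62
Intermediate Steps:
-415072/(-115992 - 1*40940) + 34087/((394470/(-8937))) = -415072/(-115992 - 40940) + 34087/((394470*(-1/8937))) = -415072/(-156932) + 34087/(-14610/331) = -415072*(-1/156932) + 34087*(-331/14610) = 103768/39233 - 11282797/14610 = -441141924221/573194130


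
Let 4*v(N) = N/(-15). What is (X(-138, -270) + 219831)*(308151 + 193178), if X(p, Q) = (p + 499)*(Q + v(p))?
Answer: 617593712377/10 ≈ 6.1759e+10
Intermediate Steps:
v(N) = -N/60 (v(N) = (N/(-15))/4 = (N*(-1/15))/4 = (-N/15)/4 = -N/60)
X(p, Q) = (499 + p)*(Q - p/60) (X(p, Q) = (p + 499)*(Q - p/60) = (499 + p)*(Q - p/60))
(X(-138, -270) + 219831)*(308151 + 193178) = ((499*(-270) - 499/60*(-138) - 1/60*(-138)² - 270*(-138)) + 219831)*(308151 + 193178) = ((-134730 + 11477/10 - 1/60*19044 + 37260) + 219831)*501329 = ((-134730 + 11477/10 - 1587/5 + 37260) + 219831)*501329 = (-966397/10 + 219831)*501329 = (1231913/10)*501329 = 617593712377/10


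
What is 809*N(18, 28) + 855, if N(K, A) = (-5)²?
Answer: 21080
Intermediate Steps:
N(K, A) = 25
809*N(18, 28) + 855 = 809*25 + 855 = 20225 + 855 = 21080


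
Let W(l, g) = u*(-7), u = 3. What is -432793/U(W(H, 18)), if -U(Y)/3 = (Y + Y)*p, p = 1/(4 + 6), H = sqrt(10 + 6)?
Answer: -2163965/63 ≈ -34349.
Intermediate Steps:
H = 4 (H = sqrt(16) = 4)
W(l, g) = -21 (W(l, g) = 3*(-7) = -21)
p = 1/10 ≈ 0.10000
U(Y) = -3*Y/5 (U(Y) = -3*(Y + Y)/10 = -3*2*Y/10 = -3*Y/5)
-432793/U(W(H, 18)) = -432793/((-3/5*(-21))) = -432793/63/5 = -432793*5/63 = -2163965/63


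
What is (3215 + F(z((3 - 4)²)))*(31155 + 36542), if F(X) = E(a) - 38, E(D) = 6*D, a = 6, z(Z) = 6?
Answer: 217510461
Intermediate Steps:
F(X) = -2 (F(X) = 6*6 - 38 = 36 - 38 = -2)
(3215 + F(z((3 - 4)²)))*(31155 + 36542) = (3215 - 2)*(31155 + 36542) = 3213*67697 = 217510461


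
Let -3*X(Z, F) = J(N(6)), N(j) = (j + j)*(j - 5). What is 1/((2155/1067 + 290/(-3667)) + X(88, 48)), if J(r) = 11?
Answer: -11738067/20260714 ≈ -0.57935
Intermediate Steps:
N(j) = 2*j*(-5 + j) (N(j) = (2*j)*(-5 + j) = 2*j*(-5 + j))
X(Z, F) = -11/3 (X(Z, F) = -1/3*11 = -11/3)
1/((2155/1067 + 290/(-3667)) + X(88, 48)) = 1/((2155/1067 + 290/(-3667)) - 11/3) = 1/((2155*(1/1067) + 290*(-1/3667)) - 11/3) = 1/((2155/1067 - 290/3667) - 11/3) = 1/(7592955/3912689 - 11/3) = 1/(-20260714/11738067) = -11738067/20260714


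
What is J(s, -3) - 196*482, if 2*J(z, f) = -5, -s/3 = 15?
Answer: -188949/2 ≈ -94475.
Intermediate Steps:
s = -45 (s = -3*15 = -45)
J(z, f) = -5/2 (J(z, f) = (1/2)*(-5) = -5/2)
J(s, -3) - 196*482 = -5/2 - 196*482 = -5/2 - 94472 = -188949/2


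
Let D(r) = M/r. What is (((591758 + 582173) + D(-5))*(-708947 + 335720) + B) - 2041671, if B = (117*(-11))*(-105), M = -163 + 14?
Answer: -2190778870188/5 ≈ -4.3816e+11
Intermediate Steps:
M = -149
D(r) = -149/r
B = 135135 (B = -1287*(-105) = 135135)
(((591758 + 582173) + D(-5))*(-708947 + 335720) + B) - 2041671 = (((591758 + 582173) - 149/(-5))*(-708947 + 335720) + 135135) - 2041671 = ((1173931 - 149*(-⅕))*(-373227) + 135135) - 2041671 = ((1173931 + 149/5)*(-373227) + 135135) - 2041671 = ((5869804/5)*(-373227) + 135135) - 2041671 = (-2190769337508/5 + 135135) - 2041671 = -2190768661833/5 - 2041671 = -2190778870188/5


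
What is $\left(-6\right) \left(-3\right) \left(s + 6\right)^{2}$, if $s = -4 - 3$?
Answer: $18$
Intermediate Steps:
$s = -7$
$\left(-6\right) \left(-3\right) \left(s + 6\right)^{2} = \left(-6\right) \left(-3\right) \left(-7 + 6\right)^{2} = 18 \left(-1\right)^{2} = 18 \cdot 1 = 18$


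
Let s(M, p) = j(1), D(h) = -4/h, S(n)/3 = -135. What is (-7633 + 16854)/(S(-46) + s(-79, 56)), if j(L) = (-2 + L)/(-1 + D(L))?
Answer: -46105/2024 ≈ -22.779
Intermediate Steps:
S(n) = -405 (S(n) = 3*(-135) = -405)
j(L) = (-2 + L)/(-1 - 4/L)
s(M, p) = ⅕ (s(M, p) = 1*(2 - 1*1)/(4 + 1) = 1*(2 - 1)/5 = 1*(⅕)*1 = ⅕)
(-7633 + 16854)/(S(-46) + s(-79, 56)) = (-7633 + 16854)/(-405 + ⅕) = 9221/(-2024/5) = 9221*(-5/2024) = -46105/2024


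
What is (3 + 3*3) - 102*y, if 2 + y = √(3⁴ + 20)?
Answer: 216 - 102*√101 ≈ -809.09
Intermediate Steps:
y = -2 + √101 (y = -2 + √(3⁴ + 20) = -2 + √(81 + 20) = -2 + √101 ≈ 8.0499)
(3 + 3*3) - 102*y = (3 + 3*3) - 102*(-2 + √101) = (3 + 9) + (204 - 102*√101) = 12 + (204 - 102*√101) = 216 - 102*√101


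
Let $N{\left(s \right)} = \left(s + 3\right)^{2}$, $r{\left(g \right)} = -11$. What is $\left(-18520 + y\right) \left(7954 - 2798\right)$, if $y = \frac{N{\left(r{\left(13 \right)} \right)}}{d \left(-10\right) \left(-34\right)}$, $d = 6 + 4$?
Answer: $- \frac{40582834752}{425} \approx -9.5489 \cdot 10^{7}$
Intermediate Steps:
$d = 10$
$N{\left(s \right)} = \left(3 + s\right)^{2}$
$y = \frac{8}{425}$ ($y = \frac{\left(3 - 11\right)^{2}}{10 \left(-10\right) \left(-34\right)} = \frac{\left(-8\right)^{2}}{\left(-100\right) \left(-34\right)} = \frac{64}{3400} = 64 \cdot \frac{1}{3400} = \frac{8}{425} \approx 0.018824$)
$\left(-18520 + y\right) \left(7954 - 2798\right) = \left(-18520 + \frac{8}{425}\right) \left(7954 - 2798\right) = \left(- \frac{7870992}{425}\right) 5156 = - \frac{40582834752}{425}$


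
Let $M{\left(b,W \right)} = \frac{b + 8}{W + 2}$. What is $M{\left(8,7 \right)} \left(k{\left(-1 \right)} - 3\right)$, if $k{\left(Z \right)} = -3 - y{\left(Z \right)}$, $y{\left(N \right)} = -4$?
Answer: $- \frac{32}{9} \approx -3.5556$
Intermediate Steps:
$M{\left(b,W \right)} = \frac{8 + b}{2 + W}$
$k{\left(Z \right)} = 1$ ($k{\left(Z \right)} = -3 - -4 = -3 + 4 = 1$)
$M{\left(8,7 \right)} \left(k{\left(-1 \right)} - 3\right) = \frac{8 + 8}{2 + 7} \left(1 - 3\right) = \frac{1}{9} \cdot 16 \left(-2\right) = \frac{16}{9} \left(-2\right) = - \frac{32}{9}$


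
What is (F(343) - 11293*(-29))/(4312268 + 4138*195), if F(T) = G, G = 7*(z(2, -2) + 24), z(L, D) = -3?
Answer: 163822/2559589 ≈ 0.064003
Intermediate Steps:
G = 147 (G = 7*(-3 + 24) = 7*21 = 147)
F(T) = 147
(F(343) - 11293*(-29))/(4312268 + 4138*195) = (147 - 11293*(-29))/(4312268 + 4138*195) = (147 + 327497)/(4312268 + 806910) = 327644/5119178 = 327644*(1/5119178) = 163822/2559589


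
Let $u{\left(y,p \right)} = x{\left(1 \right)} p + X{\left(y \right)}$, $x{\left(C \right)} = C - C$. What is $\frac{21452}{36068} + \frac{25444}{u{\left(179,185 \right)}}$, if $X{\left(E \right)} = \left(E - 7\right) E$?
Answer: $\frac{98636148}{69403849} \approx 1.4212$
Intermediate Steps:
$X{\left(E \right)} = E \left(-7 + E\right)$ ($X{\left(E \right)} = \left(-7 + E\right) E = E \left(-7 + E\right)$)
$x{\left(C \right)} = 0$
$u{\left(y,p \right)} = y \left(-7 + y\right)$ ($u{\left(y,p \right)} = 0 p + y \left(-7 + y\right) = 0 + y \left(-7 + y\right) = y \left(-7 + y\right)$)
$\frac{21452}{36068} + \frac{25444}{u{\left(179,185 \right)}} = \frac{21452}{36068} + \frac{25444}{179 \left(-7 + 179\right)} = 21452 \cdot \frac{1}{36068} + \frac{25444}{179 \cdot 172} = \frac{5363}{9017} + \frac{25444}{30788} = \frac{5363}{9017} + 25444 \cdot \frac{1}{30788} = \frac{5363}{9017} + \frac{6361}{7697} = \frac{98636148}{69403849}$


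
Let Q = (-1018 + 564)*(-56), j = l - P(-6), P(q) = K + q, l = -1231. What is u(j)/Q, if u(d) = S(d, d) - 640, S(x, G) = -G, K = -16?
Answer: 569/25424 ≈ 0.022380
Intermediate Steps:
P(q) = -16 + q
j = -1209 (j = -1231 - (-16 - 6) = -1231 - 1*(-22) = -1231 + 22 = -1209)
Q = 25424 (Q = -454*(-56) = 25424)
u(d) = -640 - d (u(d) = -d - 640 = -640 - d)
u(j)/Q = (-640 - 1*(-1209))/25424 = (-640 + 1209)*(1/25424) = 569*(1/25424) = 569/25424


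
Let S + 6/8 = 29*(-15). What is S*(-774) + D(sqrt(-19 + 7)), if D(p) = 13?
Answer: 674567/2 ≈ 3.3728e+5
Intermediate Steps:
S = -1743/4 (S = -3/4 + 29*(-15) = -3/4 - 435 = -1743/4 ≈ -435.75)
S*(-774) + D(sqrt(-19 + 7)) = -1743/4*(-774) + 13 = 674541/2 + 13 = 674567/2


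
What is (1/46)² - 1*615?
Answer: -1301339/2116 ≈ -615.00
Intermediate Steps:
(1/46)² - 1*615 = (1/46)² - 615 = 1/2116 - 615 = -1301339/2116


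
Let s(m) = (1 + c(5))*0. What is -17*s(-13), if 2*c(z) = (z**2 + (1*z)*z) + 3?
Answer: 0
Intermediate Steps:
c(z) = 3/2 + z**2 (c(z) = ((z**2 + (1*z)*z) + 3)/2 = ((z**2 + z*z) + 3)/2 = ((z**2 + z**2) + 3)/2 = (2*z**2 + 3)/2 = (3 + 2*z**2)/2 = 3/2 + z**2)
s(m) = 0 (s(m) = (1 + (3/2 + 5**2))*0 = (1 + (3/2 + 25))*0 = (1 + 53/2)*0 = (55/2)*0 = 0)
-17*s(-13) = -17*0 = 0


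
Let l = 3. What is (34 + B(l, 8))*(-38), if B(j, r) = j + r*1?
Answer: -1710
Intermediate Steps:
B(j, r) = j + r
(34 + B(l, 8))*(-38) = (34 + (3 + 8))*(-38) = (34 + 11)*(-38) = 45*(-38) = -1710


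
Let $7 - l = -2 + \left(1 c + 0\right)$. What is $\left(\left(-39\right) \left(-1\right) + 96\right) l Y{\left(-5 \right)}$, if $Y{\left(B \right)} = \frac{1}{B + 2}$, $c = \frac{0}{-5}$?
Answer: $-405$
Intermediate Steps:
$c = 0$ ($c = 0 \left(- \frac{1}{5}\right) = 0$)
$Y{\left(B \right)} = \frac{1}{2 + B}$
$l = 9$ ($l = 7 - \left(-2 + \left(1 \cdot 0 + 0\right)\right) = 7 - \left(-2 + \left(0 + 0\right)\right) = 7 - \left(-2 + 0\right) = 7 - -2 = 7 + 2 = 9$)
$\left(\left(-39\right) \left(-1\right) + 96\right) l Y{\left(-5 \right)} = \left(\left(-39\right) \left(-1\right) + 96\right) \frac{9}{2 - 5} = \left(39 + 96\right) \frac{9}{-3} = 135 \cdot 9 \left(- \frac{1}{3}\right) = 135 \left(-3\right) = -405$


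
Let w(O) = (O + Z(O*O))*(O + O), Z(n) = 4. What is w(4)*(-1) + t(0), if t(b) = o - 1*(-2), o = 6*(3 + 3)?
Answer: -26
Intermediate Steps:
w(O) = 2*O*(4 + O) (w(O) = (O + 4)*(O + O) = (4 + O)*(2*O) = 2*O*(4 + O))
o = 36 (o = 6*6 = 36)
t(b) = 38 (t(b) = 36 - 1*(-2) = 36 + 2 = 38)
w(4)*(-1) + t(0) = (2*4*(4 + 4))*(-1) + 38 = (2*4*8)*(-1) + 38 = 64*(-1) + 38 = -64 + 38 = -26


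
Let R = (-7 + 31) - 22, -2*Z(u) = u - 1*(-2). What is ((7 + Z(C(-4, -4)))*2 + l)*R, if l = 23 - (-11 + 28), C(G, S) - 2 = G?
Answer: 40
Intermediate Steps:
C(G, S) = 2 + G
Z(u) = -1 - u/2 (Z(u) = -(u - 1*(-2))/2 = -(u + 2)/2 = -(2 + u)/2 = -1 - u/2)
R = 2 (R = 24 - 22 = 2)
l = 6 (l = 23 - 1*17 = 23 - 17 = 6)
((7 + Z(C(-4, -4)))*2 + l)*R = ((7 + (-1 - (2 - 4)/2))*2 + 6)*2 = ((7 + (-1 - ½*(-2)))*2 + 6)*2 = ((7 + (-1 + 1))*2 + 6)*2 = ((7 + 0)*2 + 6)*2 = (7*2 + 6)*2 = (14 + 6)*2 = 20*2 = 40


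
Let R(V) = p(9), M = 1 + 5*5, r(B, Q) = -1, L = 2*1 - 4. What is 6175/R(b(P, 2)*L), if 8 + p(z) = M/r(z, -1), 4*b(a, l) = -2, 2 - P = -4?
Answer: -6175/34 ≈ -181.62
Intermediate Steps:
P = 6 (P = 2 - 1*(-4) = 2 + 4 = 6)
L = -2 (L = 2 - 4 = -2)
b(a, l) = -1/2 (b(a, l) = (1/4)*(-2) = -1/2)
M = 26 (M = 1 + 25 = 26)
p(z) = -34 (p(z) = -8 + 26/(-1) = -8 + 26*(-1) = -8 - 26 = -34)
R(V) = -34
6175/R(b(P, 2)*L) = 6175/(-34) = 6175*(-1/34) = -6175/34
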